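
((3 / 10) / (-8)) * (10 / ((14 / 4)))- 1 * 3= -87 / 28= -3.11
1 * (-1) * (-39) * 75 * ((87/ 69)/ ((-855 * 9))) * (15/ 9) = -9425/ 11799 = -0.80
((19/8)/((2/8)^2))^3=54872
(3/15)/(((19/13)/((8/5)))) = 104/475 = 0.22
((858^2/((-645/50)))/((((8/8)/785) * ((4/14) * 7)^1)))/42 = -160524650/301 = -533304.49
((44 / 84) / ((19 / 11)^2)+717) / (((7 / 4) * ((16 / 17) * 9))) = 23106859 / 477603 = 48.38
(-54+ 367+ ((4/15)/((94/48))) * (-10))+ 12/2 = 14929/47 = 317.64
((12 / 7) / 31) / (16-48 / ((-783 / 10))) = 783 / 235228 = 0.00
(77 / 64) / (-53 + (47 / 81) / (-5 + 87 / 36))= -64449 / 2851136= -0.02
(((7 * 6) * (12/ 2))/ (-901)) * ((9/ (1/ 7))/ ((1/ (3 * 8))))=-381024/ 901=-422.89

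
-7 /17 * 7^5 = -117649 /17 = -6920.53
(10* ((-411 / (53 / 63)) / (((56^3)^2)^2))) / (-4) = 18495 / 14403371066196269989888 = 0.00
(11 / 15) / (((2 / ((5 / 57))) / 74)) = 407 / 171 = 2.38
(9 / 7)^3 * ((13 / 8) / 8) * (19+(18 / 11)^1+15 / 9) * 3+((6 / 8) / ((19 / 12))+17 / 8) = 18056131 / 573496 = 31.48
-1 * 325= -325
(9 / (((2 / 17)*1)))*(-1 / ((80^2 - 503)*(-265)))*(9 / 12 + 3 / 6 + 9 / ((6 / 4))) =4437 / 12501640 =0.00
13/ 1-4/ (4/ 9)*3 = -14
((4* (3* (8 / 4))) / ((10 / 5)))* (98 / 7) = 168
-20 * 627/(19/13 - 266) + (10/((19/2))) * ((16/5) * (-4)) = 116684/3439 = 33.93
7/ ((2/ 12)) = 42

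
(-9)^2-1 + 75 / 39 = 1065 / 13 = 81.92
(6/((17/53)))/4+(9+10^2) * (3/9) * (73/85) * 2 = 67.08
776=776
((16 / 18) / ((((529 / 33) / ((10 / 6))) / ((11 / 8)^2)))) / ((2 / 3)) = 6655 / 25392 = 0.26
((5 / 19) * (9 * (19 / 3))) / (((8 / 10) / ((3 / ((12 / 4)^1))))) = 75 / 4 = 18.75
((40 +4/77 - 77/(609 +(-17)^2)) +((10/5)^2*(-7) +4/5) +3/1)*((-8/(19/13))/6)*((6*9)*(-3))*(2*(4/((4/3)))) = 45917951976/3284435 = 13980.47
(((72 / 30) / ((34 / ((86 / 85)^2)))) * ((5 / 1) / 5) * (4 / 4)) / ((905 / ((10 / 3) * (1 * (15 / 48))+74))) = 3330049 / 555783125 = 0.01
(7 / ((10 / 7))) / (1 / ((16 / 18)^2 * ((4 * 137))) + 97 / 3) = 2577792 / 17011135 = 0.15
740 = 740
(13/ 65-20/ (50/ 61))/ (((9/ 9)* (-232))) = 121/ 1160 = 0.10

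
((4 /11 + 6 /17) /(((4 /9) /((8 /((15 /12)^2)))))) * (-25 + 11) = -540288 /4675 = -115.57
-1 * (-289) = 289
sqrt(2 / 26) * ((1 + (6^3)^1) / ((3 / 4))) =868 * sqrt(13) / 39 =80.25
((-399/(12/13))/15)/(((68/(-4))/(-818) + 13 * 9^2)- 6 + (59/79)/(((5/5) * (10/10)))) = -55865719/2031265170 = -0.03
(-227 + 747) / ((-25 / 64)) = -6656 / 5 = -1331.20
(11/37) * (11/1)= 121/37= 3.27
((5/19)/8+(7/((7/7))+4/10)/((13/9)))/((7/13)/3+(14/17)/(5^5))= 1623744375/56607992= 28.68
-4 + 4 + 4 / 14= 2 / 7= 0.29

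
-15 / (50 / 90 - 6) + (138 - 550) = -20053 / 49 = -409.24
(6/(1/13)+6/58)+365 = 12850/29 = 443.10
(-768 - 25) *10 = -7930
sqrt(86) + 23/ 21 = 10.37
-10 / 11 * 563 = -5630 / 11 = -511.82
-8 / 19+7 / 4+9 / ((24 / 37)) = 2311 / 152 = 15.20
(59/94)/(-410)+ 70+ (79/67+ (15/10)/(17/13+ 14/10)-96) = -5514564349/227231840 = -24.27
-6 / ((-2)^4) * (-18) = 27 / 4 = 6.75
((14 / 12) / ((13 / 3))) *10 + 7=126 / 13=9.69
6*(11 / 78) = 11 / 13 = 0.85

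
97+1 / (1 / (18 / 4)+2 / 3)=98.12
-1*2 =-2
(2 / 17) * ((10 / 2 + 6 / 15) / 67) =54 / 5695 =0.01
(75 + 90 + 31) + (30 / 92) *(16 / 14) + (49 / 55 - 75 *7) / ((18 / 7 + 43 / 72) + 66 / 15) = 4294074704 / 33778283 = 127.13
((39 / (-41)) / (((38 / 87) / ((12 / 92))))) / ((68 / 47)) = -478413 / 2436712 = -0.20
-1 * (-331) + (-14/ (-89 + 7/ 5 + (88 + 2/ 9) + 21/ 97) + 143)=239172/ 523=457.31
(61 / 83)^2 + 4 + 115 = 119.54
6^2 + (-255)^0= 37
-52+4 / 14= -362 / 7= -51.71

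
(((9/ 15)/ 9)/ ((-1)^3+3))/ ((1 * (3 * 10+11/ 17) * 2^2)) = 17/ 62520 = 0.00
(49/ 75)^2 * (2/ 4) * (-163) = -391363/ 11250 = -34.79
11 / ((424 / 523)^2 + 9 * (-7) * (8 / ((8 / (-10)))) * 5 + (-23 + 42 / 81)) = 81238113 / 23102463299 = 0.00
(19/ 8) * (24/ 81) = 19/ 27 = 0.70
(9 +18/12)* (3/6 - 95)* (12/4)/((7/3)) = -5103/4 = -1275.75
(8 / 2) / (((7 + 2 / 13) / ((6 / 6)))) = 52 / 93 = 0.56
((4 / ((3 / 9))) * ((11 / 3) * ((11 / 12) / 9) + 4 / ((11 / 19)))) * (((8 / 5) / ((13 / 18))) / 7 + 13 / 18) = 44159837 / 486486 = 90.77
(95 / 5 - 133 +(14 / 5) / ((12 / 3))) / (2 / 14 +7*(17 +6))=-7931 / 11280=-0.70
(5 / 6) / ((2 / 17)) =85 / 12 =7.08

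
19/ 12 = 1.58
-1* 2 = -2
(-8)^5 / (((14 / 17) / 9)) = -2506752 / 7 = -358107.43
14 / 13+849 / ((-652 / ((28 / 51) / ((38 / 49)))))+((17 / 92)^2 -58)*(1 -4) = 1008299950553 / 5793074768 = 174.05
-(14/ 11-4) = 30/ 11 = 2.73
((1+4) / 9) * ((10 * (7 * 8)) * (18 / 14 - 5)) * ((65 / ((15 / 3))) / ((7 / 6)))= -270400 / 21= -12876.19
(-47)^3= -103823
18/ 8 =9/ 4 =2.25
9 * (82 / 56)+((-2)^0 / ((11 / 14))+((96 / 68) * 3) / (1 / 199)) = 4488691 / 5236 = 857.27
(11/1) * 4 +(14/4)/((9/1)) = 799/18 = 44.39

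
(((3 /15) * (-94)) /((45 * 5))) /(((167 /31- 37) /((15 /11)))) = 0.00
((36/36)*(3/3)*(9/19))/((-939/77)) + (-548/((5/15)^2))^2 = 144658538697/5947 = 24324623.96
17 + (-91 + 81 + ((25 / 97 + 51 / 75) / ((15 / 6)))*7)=116711 / 12125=9.63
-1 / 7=-0.14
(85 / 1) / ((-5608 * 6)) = -85 / 33648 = -0.00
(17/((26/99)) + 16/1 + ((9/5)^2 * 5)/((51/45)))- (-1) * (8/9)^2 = 3430369/35802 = 95.82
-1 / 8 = -0.12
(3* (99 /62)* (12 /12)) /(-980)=-297 /60760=-0.00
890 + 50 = 940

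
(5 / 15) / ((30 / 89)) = 89 / 90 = 0.99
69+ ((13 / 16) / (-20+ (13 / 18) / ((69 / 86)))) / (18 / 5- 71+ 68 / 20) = 838058889 / 12145664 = 69.00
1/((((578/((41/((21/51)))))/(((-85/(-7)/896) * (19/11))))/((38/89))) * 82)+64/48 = 1.33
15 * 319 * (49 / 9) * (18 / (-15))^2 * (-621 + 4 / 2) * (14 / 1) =-1625498952 / 5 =-325099790.40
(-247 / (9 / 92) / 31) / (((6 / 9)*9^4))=-11362 / 610173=-0.02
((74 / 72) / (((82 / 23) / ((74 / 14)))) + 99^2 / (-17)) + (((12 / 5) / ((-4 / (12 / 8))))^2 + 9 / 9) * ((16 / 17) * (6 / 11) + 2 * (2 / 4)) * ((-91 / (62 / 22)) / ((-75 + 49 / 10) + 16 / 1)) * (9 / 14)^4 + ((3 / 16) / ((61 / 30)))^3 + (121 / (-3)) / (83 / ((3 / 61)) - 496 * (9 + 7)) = -574.72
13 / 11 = 1.18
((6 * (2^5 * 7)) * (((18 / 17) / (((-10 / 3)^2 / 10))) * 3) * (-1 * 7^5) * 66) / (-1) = 362276095104 / 85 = 4262071707.11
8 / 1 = 8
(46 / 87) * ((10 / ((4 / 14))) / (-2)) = -805 / 87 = -9.25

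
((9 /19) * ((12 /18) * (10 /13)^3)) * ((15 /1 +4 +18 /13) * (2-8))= -9540000 /542659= -17.58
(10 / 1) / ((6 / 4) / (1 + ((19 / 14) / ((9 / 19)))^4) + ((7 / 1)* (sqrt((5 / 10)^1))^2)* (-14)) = -172356104170 / 844166839369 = -0.20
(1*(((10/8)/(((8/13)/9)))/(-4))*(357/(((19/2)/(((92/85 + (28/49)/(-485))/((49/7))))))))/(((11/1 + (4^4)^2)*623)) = -38025/58535823409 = -0.00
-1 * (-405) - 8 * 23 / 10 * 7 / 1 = 1381 / 5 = 276.20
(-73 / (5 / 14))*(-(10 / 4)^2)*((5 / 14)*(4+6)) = 9125 / 2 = 4562.50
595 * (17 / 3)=10115 / 3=3371.67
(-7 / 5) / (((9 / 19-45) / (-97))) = -12901 / 4230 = -3.05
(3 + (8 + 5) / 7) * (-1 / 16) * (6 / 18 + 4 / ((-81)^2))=-5321 / 52488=-0.10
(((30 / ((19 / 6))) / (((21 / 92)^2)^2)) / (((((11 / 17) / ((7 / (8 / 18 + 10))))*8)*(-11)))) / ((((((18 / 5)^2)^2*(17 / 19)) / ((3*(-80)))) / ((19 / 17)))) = 5316979000000 / 72522881739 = 73.31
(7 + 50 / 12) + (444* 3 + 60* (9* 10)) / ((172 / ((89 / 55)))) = 96107 / 1290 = 74.50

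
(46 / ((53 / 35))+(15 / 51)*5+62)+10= 93567 / 901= 103.85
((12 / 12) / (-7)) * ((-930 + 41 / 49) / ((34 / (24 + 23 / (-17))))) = 2504095 / 28322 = 88.42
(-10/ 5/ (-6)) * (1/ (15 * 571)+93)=796546/ 25695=31.00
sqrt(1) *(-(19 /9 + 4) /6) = -55 /54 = -1.02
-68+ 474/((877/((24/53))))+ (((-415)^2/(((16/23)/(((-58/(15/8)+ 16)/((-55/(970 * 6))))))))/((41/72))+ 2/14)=687020503.21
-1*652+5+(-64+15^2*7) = 864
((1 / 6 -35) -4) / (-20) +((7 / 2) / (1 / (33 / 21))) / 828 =4033 / 2070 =1.95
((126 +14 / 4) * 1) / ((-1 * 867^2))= -259 / 1503378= -0.00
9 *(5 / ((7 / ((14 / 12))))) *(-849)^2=10812015 / 2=5406007.50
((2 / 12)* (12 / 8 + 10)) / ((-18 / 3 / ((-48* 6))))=92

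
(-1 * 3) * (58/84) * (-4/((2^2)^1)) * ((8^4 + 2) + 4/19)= 1129057/133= 8489.15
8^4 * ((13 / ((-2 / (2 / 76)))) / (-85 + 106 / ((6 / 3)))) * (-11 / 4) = -1144 / 19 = -60.21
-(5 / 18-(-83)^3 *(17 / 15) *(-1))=58322249 / 90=648024.99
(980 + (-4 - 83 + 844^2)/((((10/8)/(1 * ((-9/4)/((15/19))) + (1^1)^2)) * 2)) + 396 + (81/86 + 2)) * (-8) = 4520893736/1075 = 4205482.55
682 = 682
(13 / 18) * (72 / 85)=52 / 85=0.61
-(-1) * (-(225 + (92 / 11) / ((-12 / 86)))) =-5447 / 33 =-165.06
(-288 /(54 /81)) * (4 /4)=-432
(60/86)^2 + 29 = 54521/1849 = 29.49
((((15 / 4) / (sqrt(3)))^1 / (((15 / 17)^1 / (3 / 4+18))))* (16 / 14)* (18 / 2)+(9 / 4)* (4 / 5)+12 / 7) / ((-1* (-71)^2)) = -3825* sqrt(3) / 70574 - 123 / 176435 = -0.09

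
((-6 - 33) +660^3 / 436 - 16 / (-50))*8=14373956776 / 2725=5274846.52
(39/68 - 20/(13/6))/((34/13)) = -7653/2312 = -3.31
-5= -5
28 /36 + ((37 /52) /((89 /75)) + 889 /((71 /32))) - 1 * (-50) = 1336854037 /2957292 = 452.05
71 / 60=1.18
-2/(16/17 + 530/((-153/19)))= 153/4963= 0.03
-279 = -279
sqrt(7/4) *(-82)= -41 *sqrt(7)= -108.48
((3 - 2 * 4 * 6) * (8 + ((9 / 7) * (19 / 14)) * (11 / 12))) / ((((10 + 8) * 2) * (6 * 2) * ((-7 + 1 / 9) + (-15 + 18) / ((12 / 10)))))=56445 / 247744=0.23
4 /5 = 0.80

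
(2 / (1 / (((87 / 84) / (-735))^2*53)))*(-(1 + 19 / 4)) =-1025179 / 847072800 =-0.00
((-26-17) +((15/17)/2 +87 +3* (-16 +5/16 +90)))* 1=72727/272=267.38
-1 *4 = -4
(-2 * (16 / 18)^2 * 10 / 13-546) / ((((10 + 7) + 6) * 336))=-288109 / 4068792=-0.07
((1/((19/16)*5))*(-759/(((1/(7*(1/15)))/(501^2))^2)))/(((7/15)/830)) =-296344953076255776/95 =-3119420558697429.22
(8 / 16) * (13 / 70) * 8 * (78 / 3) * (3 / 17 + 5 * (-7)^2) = 2817568 / 595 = 4735.41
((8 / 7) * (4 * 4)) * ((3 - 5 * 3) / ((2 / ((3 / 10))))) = -1152 / 35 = -32.91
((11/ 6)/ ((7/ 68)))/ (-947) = -374/ 19887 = -0.02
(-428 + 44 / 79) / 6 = -5628 / 79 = -71.24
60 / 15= 4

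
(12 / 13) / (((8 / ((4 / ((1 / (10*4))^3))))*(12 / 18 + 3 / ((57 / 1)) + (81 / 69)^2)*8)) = 723672000 / 411073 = 1760.45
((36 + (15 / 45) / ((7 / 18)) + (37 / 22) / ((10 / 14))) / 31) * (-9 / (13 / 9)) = -2445633 / 310310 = -7.88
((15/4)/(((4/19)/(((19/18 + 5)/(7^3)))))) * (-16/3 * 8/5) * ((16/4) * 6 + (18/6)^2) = -91124/1029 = -88.56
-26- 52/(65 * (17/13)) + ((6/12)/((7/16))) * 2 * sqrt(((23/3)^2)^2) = 576934/5355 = 107.74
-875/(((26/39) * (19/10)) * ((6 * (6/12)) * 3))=-4375/57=-76.75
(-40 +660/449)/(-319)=17300/143231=0.12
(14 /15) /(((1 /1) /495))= 462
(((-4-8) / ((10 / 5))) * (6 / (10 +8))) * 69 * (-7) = 966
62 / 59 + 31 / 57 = 5363 / 3363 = 1.59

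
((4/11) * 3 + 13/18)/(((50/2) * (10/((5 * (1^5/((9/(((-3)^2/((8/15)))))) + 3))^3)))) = 2366169/22528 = 105.03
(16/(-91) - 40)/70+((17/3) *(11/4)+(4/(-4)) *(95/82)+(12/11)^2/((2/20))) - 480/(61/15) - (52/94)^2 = -2365571387818019/25549679735580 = -92.59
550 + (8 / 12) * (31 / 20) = 16531 / 30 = 551.03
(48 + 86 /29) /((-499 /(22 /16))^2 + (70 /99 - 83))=1609542 /4156713811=0.00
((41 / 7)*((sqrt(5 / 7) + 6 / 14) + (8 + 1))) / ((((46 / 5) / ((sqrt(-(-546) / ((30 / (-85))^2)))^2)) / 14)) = 770185*sqrt(35) / 138 + 8472035 / 23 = 401367.29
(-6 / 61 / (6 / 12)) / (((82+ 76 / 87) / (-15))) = 1566 / 43981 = 0.04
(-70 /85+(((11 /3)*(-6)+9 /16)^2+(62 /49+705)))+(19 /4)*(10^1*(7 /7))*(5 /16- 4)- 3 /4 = 210924009 /213248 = 989.10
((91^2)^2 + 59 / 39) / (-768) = -1337211769 / 14976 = -89290.32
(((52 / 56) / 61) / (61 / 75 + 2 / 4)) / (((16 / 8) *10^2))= 39 / 672952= 0.00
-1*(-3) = 3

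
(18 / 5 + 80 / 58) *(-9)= -44.81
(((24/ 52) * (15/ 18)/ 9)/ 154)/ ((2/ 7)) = 0.00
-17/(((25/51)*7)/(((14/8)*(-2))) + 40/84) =2023/60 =33.72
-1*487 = -487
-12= -12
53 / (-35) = -53 / 35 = -1.51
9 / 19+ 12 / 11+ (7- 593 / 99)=4843 / 1881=2.57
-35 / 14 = -2.50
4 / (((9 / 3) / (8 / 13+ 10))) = 184 / 13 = 14.15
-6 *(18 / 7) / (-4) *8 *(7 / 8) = 27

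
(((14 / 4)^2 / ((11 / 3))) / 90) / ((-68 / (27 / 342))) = -49 / 1136960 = -0.00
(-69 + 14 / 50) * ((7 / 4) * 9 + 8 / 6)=-35219 / 30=-1173.97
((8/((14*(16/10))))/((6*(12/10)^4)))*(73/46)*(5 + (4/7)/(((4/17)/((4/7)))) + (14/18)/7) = 326903125/1104207552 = 0.30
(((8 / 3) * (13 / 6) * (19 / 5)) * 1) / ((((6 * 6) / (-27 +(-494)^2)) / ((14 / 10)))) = 421891561 / 2025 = 208341.51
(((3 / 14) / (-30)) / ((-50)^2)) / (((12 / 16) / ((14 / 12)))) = -1 / 225000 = -0.00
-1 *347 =-347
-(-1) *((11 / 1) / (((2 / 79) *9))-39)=167 / 18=9.28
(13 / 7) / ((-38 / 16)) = -104 / 133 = -0.78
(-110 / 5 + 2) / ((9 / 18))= -40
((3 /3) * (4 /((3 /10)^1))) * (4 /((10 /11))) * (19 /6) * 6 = 1114.67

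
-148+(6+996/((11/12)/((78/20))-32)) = -1288550/7433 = -173.36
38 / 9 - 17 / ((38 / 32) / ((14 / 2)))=-95.99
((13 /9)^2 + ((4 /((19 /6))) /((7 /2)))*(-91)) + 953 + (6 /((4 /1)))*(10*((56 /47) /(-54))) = 66684758 /72333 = 921.91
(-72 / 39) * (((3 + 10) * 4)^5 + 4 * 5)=-9124897248 / 13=-701915172.92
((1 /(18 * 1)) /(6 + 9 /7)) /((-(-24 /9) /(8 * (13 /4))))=91 /1224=0.07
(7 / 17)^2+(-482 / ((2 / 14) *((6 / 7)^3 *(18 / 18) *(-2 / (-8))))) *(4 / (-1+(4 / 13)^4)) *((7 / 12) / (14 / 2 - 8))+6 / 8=-50457.36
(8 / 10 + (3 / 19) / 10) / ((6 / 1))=31 / 228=0.14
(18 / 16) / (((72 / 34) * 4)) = 17 / 128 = 0.13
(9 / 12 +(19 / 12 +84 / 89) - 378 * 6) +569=-452758 / 267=-1695.72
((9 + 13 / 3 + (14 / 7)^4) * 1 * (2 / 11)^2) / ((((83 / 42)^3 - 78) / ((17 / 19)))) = -13434624 / 1088279093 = -0.01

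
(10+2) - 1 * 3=9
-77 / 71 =-1.08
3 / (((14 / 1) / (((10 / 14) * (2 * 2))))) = 30 / 49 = 0.61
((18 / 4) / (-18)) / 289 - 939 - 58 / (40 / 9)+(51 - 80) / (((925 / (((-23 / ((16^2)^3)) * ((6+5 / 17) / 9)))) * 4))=-153717079339269287 / 161458893619200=-952.05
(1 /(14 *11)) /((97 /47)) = 47 /14938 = 0.00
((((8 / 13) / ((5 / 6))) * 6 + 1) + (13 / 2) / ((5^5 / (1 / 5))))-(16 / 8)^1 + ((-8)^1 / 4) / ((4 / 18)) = -2262331 / 406250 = -5.57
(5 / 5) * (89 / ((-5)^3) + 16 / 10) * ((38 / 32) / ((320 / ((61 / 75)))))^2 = 49701397 / 6144000000000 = 0.00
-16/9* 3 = -16/3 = -5.33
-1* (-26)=26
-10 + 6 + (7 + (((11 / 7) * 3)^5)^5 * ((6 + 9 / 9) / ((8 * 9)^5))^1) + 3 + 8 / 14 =1554661920793949367021559850847161 / 6277733789878400267091968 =247646996.96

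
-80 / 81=-0.99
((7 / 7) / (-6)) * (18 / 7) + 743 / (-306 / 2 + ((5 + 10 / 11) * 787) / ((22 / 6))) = 224465 / 944664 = 0.24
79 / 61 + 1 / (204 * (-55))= 886319 / 684420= 1.29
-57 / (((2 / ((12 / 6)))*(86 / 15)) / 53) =-45315 / 86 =-526.92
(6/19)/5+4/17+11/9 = 22103/14535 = 1.52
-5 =-5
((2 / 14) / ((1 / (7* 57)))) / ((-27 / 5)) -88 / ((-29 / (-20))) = -18595 / 261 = -71.25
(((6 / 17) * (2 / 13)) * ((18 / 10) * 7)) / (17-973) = -189 / 264095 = -0.00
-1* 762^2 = -580644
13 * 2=26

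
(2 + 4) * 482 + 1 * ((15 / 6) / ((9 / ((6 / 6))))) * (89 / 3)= 156613 / 54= 2900.24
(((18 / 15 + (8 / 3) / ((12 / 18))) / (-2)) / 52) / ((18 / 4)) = -1 / 90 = -0.01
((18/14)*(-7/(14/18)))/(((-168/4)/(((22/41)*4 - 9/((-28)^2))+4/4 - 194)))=-52.59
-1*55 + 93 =38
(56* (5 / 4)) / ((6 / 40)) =466.67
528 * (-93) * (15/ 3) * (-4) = 982080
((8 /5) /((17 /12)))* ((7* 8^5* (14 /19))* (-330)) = -20346568704 /323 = -62992472.77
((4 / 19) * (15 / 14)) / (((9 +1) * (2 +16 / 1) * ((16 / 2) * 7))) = 1 / 44688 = 0.00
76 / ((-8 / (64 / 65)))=-608 / 65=-9.35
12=12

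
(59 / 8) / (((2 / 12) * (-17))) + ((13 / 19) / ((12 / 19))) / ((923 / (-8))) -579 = -8424073 / 14484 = -581.61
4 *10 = 40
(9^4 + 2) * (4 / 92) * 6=39378 / 23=1712.09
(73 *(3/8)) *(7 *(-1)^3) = -1533/8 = -191.62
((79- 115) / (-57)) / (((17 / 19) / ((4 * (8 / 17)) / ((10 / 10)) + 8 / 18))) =1424 / 867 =1.64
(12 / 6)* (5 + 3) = 16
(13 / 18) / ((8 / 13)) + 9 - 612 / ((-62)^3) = 43654831 / 4289904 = 10.18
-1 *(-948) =948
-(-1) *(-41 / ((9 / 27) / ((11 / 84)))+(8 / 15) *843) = 433.49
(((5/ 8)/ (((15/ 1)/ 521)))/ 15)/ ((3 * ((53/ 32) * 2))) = 1042/ 7155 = 0.15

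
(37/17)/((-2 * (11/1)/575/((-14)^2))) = -2084950/187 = -11149.47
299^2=89401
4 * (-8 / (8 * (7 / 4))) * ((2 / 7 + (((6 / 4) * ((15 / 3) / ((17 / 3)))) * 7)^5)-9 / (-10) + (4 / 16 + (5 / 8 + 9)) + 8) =-108578057997861 / 695729930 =-156063.51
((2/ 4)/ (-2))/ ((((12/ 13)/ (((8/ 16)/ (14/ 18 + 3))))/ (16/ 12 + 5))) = -247/ 1088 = -0.23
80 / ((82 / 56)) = 2240 / 41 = 54.63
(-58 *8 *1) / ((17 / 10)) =-272.94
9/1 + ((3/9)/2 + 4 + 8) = 127/6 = 21.17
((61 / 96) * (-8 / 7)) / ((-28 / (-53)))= -3233 / 2352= -1.37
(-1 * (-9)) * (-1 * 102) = -918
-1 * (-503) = 503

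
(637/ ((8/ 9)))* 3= 17199/ 8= 2149.88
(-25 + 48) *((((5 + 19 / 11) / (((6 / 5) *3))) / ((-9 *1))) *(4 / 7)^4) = -1089280 / 2139291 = -0.51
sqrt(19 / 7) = 1.65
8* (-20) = -160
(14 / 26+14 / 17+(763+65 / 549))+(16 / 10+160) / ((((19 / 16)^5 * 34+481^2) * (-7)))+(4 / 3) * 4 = 396669681909471733649 / 515280154531316265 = 769.81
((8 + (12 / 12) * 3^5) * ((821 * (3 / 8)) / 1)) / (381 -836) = -618213 / 3640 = -169.84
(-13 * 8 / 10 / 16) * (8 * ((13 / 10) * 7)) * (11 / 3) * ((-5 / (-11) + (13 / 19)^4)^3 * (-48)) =17050375724008552726528 / 6695277630175137025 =2546.63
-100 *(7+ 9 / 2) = -1150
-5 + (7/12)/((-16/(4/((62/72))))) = -641/124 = -5.17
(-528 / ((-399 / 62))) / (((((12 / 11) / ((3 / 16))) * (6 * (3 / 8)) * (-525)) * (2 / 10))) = -7502 / 125685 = -0.06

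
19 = 19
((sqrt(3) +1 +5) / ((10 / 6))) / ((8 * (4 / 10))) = 3 * sqrt(3) / 16 +9 / 8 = 1.45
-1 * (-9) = 9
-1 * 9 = -9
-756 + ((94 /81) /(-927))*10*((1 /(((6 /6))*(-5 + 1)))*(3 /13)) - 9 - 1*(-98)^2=-3373833878 /325377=-10369.00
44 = 44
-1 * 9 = -9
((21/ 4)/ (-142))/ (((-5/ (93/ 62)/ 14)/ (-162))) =-35721/ 1420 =-25.16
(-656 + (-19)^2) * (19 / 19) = -295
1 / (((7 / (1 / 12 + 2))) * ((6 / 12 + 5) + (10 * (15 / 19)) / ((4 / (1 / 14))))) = 475 / 9003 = 0.05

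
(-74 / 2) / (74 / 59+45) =-2183 / 2729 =-0.80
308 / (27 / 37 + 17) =17.37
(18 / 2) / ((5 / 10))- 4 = 14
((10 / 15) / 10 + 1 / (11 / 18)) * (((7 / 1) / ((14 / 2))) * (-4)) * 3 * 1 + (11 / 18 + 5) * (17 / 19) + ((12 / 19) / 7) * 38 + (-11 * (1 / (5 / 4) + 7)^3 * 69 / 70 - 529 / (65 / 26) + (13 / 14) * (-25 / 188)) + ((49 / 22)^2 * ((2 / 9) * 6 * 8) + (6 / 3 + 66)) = -178634641607743 / 34036695000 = -5248.30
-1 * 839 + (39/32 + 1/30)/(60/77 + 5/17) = -565034891/674400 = -837.83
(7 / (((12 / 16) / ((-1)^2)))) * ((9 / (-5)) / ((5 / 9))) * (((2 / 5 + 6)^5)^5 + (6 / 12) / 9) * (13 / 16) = -209018443881186451182459212955082032089973 / 59604644775390625000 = -3506747580978543427761.57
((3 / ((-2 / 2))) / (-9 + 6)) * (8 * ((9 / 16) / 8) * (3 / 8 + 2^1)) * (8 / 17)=0.63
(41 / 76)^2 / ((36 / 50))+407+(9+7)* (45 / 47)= 2065636007 / 4886496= 422.72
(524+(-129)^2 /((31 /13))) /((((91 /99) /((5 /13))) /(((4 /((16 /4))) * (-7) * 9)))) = -1036130535 /5239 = -197772.58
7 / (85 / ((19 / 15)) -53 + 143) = 0.04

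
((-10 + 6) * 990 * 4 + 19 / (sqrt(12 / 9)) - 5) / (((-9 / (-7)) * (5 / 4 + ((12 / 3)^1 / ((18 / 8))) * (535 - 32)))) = -443660 / 32237 + 266 * sqrt(3) / 32237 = -13.75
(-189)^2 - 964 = 34757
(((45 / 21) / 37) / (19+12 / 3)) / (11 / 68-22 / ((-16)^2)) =2176 / 65527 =0.03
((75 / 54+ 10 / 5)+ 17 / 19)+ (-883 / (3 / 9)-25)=-913043 / 342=-2669.72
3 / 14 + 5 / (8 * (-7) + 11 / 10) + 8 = 62435 / 7686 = 8.12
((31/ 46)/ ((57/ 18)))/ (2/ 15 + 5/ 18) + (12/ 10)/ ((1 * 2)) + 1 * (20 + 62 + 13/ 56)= 377351217/ 4527320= 83.35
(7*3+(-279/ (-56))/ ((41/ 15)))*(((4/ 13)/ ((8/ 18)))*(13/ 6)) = 157203/ 4592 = 34.23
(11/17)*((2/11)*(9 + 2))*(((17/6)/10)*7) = 2.57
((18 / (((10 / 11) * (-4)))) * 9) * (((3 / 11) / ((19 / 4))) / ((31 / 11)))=-2673 / 2945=-0.91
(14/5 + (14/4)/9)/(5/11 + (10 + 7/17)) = 53669/182880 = 0.29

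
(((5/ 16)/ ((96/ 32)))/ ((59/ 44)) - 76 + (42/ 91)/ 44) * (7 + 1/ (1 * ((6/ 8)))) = -192140425/ 303732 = -632.60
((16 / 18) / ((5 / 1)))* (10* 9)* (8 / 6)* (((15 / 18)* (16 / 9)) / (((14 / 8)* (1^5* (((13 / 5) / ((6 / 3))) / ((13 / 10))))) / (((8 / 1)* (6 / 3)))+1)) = 163840 / 5751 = 28.49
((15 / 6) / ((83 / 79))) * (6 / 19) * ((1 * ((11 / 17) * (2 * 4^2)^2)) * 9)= 120130560 / 26809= 4480.98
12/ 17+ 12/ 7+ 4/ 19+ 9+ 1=28558/ 2261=12.63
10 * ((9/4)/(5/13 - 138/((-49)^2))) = 1404585/20422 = 68.78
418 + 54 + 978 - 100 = 1350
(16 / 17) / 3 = 16 / 51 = 0.31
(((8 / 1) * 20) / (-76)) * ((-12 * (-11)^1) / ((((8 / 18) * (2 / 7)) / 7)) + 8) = -291380 / 19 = -15335.79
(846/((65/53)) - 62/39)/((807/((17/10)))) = 1140734/786825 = 1.45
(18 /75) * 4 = 24 /25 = 0.96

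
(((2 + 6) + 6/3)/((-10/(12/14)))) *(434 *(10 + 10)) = -7440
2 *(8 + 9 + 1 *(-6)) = 22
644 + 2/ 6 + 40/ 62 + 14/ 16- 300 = 257315/ 744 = 345.85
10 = 10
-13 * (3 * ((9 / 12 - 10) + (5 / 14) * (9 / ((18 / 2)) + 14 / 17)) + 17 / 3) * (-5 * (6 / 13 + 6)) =-143725 / 17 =-8454.41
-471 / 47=-10.02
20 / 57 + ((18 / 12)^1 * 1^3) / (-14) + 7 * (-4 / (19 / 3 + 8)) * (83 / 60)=-843641 / 343140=-2.46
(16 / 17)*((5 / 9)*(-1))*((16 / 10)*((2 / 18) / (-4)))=32 / 1377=0.02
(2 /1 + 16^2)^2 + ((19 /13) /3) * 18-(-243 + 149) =866668 /13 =66666.77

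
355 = 355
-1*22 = -22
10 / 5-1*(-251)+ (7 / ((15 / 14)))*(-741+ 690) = -401 / 5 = -80.20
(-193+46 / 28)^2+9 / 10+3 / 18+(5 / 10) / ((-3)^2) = 322976743 / 8820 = 36618.68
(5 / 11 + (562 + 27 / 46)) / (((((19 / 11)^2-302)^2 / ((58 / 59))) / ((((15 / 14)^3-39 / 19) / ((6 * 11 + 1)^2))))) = -471664456544391 / 415746204617927587208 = -0.00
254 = 254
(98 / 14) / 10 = 7 / 10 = 0.70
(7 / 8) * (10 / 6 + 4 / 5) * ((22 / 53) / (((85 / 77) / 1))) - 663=-178989527 / 270300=-662.19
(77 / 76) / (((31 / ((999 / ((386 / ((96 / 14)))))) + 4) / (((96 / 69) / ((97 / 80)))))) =236307456 / 1168113673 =0.20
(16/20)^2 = 16/25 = 0.64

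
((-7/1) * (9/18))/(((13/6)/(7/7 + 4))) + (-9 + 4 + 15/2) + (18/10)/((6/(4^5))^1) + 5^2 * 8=65211/130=501.62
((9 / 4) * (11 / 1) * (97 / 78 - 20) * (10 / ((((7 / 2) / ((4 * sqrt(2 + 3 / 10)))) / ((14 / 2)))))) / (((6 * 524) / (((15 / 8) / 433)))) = -0.08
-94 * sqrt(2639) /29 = -166.51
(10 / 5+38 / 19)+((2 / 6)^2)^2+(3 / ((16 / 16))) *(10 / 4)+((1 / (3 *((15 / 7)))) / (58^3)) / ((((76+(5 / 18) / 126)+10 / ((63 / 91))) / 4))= 46652870115409 / 4052420876970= 11.51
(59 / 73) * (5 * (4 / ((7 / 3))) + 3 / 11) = 40179 / 5621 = 7.15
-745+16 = -729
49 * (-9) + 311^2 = 96280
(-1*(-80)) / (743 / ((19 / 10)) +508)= 760 / 8541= 0.09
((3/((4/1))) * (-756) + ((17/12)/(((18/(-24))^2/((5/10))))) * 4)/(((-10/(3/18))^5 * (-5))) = -15173/104976000000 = -0.00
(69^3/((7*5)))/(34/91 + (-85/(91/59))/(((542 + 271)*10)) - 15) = -6944023242/10826045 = -641.42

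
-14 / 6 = -7 / 3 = -2.33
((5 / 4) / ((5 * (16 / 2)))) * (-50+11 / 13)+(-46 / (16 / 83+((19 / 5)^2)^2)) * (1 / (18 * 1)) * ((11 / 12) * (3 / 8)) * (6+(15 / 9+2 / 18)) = -572319396287 / 364814562528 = -1.57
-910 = -910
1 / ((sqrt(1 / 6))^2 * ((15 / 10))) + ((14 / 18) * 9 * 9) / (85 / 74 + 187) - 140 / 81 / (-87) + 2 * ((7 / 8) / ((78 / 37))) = 5.18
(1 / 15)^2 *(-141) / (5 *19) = -47 / 7125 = -0.01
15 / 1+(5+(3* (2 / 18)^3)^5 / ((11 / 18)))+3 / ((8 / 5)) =181225619241991 / 8284599736776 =21.88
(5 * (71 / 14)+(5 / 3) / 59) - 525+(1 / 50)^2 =-1547555011 / 3097500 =-499.61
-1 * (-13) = 13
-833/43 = -19.37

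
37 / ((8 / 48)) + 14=236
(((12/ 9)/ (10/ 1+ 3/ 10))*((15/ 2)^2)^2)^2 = 7119140625/ 42436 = 167761.82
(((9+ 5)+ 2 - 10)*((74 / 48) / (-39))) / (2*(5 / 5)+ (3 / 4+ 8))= -37 / 1677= -0.02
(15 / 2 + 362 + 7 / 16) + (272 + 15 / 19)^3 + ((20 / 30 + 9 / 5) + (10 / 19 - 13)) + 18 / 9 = 33416627032363 / 1646160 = 20299744.27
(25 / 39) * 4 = 100 / 39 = 2.56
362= 362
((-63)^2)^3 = 62523502209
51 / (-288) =-17 / 96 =-0.18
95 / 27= 3.52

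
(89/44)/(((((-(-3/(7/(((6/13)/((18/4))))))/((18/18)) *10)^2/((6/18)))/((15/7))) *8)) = 105287/112640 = 0.93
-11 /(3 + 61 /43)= -473 /190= -2.49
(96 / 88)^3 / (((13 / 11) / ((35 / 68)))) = 15120 / 26741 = 0.57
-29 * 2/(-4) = 29/2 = 14.50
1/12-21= -251/12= -20.92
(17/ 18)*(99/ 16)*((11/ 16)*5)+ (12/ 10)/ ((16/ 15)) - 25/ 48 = 31783/ 1536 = 20.69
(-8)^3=-512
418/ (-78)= -209/ 39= -5.36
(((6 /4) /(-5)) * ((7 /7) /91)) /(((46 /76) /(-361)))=20577 /10465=1.97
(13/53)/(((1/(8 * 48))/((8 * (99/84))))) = 329472/371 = 888.06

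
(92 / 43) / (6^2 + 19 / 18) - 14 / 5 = -17098 / 6235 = -2.74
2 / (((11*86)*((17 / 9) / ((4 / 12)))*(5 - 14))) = -1 / 24123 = -0.00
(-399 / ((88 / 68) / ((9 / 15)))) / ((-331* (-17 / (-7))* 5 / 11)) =8379 / 16550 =0.51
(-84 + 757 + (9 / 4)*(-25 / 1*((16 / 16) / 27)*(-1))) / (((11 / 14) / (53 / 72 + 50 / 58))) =189231259 / 137808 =1373.15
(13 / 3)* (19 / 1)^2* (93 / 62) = 4693 / 2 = 2346.50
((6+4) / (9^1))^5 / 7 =100000 / 413343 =0.24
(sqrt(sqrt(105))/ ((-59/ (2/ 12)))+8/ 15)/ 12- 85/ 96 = -1211/ 1440- 105^(1/ 4)/ 4248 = -0.84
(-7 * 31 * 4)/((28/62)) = -1922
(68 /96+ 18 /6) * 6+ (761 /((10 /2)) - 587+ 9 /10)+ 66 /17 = -138641 /340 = -407.77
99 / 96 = 33 / 32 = 1.03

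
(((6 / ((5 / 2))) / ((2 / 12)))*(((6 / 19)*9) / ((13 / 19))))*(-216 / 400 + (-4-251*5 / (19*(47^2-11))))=-273.36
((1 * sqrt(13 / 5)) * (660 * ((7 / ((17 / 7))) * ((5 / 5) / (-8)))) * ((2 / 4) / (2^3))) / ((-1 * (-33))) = -49 * sqrt(65) / 544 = -0.73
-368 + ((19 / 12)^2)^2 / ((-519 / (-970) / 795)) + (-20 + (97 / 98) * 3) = 786885657869 / 87889536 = 8953.12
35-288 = -253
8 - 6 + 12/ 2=8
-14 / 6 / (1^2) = -7 / 3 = -2.33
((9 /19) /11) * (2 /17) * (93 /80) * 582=3.43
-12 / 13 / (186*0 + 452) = -3 / 1469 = -0.00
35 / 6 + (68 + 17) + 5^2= 695 / 6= 115.83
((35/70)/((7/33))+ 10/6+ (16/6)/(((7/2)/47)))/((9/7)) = 1673/54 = 30.98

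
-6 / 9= -2 / 3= -0.67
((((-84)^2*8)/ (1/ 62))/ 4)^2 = 765527003136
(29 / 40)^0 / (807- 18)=1 / 789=0.00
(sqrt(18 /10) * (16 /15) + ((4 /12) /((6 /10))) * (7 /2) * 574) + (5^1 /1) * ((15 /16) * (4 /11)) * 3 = 1122.66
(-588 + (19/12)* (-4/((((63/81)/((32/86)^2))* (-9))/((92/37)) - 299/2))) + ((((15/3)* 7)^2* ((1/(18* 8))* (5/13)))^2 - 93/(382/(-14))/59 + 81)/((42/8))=-17522128215794494723/30714494311126080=-570.48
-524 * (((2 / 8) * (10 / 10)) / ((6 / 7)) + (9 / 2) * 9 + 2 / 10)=-21479.63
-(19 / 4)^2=-361 / 16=-22.56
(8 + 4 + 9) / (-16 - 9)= -21 / 25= -0.84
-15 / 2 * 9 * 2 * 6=-810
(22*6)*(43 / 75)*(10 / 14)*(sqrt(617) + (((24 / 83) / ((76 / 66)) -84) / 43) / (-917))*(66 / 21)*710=18154088832 / 70859341 + 5910608*sqrt(617) / 49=2996510.42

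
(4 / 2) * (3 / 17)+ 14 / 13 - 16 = -14.57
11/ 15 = 0.73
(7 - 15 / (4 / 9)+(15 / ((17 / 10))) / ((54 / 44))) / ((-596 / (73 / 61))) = 873883 / 22249872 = 0.04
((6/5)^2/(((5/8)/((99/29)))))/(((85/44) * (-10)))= -627264/1540625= -0.41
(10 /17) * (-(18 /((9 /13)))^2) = -6760 /17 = -397.65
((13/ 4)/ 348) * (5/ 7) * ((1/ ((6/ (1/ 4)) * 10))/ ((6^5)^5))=13/ 13297186875054480489971712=0.00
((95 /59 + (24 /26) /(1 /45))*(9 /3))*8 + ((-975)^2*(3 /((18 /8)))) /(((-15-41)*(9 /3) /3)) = -231923205 /10738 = -21598.36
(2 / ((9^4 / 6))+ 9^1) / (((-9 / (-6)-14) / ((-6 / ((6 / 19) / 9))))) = 748106 / 6075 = 123.15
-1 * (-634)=634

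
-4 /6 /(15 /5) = -2 /9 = -0.22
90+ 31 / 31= 91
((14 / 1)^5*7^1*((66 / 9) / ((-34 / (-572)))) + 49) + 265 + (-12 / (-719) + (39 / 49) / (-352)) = 293761488329511925 / 632466912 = 464469338.64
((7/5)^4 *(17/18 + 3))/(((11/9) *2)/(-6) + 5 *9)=73059/215000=0.34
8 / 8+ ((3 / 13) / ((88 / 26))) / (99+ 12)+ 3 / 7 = 1.43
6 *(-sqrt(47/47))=-6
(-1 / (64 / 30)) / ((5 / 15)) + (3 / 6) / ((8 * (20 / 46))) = -101 / 80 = -1.26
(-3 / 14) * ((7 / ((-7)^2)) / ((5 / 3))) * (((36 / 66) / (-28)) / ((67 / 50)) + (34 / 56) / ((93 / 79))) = -0.01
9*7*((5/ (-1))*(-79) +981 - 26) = 85050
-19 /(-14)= 1.36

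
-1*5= -5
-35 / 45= -7 / 9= -0.78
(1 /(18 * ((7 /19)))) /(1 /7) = 19 /18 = 1.06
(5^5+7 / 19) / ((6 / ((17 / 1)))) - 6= 168135 / 19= 8849.21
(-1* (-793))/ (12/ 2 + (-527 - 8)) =-793/ 529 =-1.50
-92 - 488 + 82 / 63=-36458 / 63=-578.70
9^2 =81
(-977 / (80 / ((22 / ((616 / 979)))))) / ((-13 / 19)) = 624.08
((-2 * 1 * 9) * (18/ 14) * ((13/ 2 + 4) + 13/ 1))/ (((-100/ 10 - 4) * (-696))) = -1269/ 22736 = -0.06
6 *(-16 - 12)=-168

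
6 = 6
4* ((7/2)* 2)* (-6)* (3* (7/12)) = -294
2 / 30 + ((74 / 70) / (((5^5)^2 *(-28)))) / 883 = 1690117187389 / 25351757812500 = 0.07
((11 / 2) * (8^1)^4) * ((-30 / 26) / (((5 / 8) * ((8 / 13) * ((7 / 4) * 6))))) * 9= -405504 / 7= -57929.14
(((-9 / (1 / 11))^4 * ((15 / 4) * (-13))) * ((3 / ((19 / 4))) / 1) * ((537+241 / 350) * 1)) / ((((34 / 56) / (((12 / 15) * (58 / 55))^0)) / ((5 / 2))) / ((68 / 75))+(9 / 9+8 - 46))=69919789338828 / 1615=43293987206.70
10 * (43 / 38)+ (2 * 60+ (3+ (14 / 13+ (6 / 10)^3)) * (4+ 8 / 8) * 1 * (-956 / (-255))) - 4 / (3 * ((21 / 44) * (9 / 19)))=61273518721 / 297604125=205.89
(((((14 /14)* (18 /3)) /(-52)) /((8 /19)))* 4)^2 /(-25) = -3249 /67600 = -0.05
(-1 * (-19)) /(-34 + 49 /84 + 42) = 228 /103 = 2.21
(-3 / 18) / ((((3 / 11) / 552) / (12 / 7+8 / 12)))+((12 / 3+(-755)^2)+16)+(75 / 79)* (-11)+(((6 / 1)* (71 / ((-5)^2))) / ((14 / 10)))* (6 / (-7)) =99155443334 / 174195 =569220.95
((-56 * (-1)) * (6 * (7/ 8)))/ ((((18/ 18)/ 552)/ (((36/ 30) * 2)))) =1947456/ 5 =389491.20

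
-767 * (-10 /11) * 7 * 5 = 268450 /11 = 24404.55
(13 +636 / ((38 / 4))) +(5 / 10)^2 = 6095 / 76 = 80.20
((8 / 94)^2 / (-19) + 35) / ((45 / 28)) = 41131132 / 1888695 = 21.78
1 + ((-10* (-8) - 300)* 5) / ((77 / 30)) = -2993 / 7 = -427.57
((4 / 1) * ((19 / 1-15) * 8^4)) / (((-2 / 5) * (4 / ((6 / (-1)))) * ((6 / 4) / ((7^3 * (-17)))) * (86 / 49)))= -23406100480 / 43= -544327918.14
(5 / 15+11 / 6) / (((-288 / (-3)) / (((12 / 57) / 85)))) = 13 / 232560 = 0.00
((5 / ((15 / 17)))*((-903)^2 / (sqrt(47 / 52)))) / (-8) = -4620651*sqrt(611) / 188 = -607527.47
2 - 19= -17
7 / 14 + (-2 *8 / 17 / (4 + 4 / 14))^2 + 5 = 5.55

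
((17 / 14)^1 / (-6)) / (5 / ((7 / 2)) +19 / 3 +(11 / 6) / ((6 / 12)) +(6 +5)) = -17 / 1884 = -0.01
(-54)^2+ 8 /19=55412 /19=2916.42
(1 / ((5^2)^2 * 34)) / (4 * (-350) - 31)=-1 / 30408750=-0.00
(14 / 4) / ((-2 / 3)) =-21 / 4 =-5.25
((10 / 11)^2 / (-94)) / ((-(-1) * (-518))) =25 / 1472933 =0.00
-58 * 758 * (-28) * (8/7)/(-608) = -43964/19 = -2313.89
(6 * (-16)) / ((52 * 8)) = -3 / 13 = -0.23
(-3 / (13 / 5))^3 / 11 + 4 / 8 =0.36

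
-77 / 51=-1.51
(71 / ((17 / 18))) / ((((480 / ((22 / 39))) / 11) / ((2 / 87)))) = 8591 / 384540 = 0.02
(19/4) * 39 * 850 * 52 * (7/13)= 4408950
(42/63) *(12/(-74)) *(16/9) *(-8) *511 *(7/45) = 1831424/14985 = 122.22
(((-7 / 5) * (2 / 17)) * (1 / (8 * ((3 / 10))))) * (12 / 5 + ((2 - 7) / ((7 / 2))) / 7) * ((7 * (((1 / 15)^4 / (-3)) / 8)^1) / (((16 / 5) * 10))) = 269 / 9914400000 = 0.00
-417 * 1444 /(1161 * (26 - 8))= -100358 /3483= -28.81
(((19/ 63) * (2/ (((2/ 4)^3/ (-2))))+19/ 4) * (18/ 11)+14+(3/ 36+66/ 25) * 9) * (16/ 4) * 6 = 1408662/ 1925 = 731.77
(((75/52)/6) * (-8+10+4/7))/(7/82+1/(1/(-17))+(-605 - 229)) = -369/507962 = -0.00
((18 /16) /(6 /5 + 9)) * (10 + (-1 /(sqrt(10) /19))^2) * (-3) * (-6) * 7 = 87129 /136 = 640.65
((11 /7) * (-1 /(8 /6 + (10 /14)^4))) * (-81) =916839 /11479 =79.87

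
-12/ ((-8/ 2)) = 3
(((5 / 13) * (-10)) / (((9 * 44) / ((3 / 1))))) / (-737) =25 / 632346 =0.00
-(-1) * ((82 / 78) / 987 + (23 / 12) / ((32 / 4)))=296425 / 1231776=0.24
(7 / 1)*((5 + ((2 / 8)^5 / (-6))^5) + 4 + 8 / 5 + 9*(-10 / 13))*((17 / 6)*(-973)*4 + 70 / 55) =-266474892447746136922501321 / 938973500708984193024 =-283793.84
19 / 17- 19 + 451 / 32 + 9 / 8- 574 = -313705 / 544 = -576.66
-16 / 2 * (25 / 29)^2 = -5.95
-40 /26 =-1.54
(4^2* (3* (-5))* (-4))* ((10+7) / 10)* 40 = 65280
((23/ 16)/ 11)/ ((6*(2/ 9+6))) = 69/ 19712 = 0.00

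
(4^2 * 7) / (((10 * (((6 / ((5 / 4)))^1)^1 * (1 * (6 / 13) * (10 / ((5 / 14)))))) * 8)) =13 / 576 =0.02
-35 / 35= -1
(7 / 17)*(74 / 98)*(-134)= -41.66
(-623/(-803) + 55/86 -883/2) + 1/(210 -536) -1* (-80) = -4053310541/11256454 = -360.09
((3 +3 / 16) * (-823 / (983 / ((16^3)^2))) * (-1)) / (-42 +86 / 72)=-1097228.58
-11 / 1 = -11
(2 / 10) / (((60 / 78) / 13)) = 169 / 50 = 3.38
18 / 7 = 2.57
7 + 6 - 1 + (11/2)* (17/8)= 379/16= 23.69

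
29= 29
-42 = -42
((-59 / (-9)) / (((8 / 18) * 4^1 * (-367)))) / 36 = -59 / 211392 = -0.00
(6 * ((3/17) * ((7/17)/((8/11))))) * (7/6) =1617/2312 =0.70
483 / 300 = 161 / 100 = 1.61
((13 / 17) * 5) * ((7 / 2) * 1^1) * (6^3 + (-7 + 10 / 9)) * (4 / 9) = 1720810 / 1377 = 1249.68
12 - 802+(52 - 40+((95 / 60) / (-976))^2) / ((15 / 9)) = -178962357911 / 228618240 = -782.80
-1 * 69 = -69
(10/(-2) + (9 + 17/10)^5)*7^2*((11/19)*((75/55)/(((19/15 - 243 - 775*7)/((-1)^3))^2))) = 378675467289/2241277224800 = 0.17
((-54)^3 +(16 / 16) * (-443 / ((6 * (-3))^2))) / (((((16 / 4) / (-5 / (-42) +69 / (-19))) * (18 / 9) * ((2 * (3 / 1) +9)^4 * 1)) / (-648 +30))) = -2104225809473 / 2493180000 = -843.99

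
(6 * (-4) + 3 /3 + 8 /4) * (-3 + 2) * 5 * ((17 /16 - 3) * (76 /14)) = -8835 /8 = -1104.38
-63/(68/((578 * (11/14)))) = -420.75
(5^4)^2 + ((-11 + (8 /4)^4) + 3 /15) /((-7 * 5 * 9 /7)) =87890599 /225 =390624.88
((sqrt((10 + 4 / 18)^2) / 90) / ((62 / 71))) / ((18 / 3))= 1633 / 75330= 0.02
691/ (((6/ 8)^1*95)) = 2764/ 285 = 9.70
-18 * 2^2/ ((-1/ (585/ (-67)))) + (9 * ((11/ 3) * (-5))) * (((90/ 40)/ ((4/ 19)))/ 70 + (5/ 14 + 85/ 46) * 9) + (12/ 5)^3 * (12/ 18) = -169097510907/ 43148000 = -3919.01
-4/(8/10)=-5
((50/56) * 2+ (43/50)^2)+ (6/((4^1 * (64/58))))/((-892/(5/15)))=630595621/249760000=2.52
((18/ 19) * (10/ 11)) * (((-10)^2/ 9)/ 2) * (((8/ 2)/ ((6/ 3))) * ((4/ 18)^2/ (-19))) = -8000/ 321651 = -0.02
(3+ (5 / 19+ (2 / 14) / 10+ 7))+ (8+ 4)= 29629 / 1330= 22.28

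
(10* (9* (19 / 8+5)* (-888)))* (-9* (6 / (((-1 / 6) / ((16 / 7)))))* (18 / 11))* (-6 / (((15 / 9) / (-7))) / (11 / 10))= -1979964933120 / 121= -16363346554.71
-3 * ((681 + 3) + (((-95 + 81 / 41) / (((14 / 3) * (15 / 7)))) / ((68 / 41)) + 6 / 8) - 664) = -3861 / 85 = -45.42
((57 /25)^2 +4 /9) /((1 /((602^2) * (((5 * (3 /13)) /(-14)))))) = -821647526 /4875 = -168543.08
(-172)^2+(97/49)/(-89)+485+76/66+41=4333382947/143913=30111.13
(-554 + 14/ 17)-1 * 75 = -628.18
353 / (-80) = -353 / 80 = -4.41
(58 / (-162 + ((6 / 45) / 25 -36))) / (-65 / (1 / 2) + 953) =-10875 / 30553052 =-0.00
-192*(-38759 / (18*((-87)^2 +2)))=10976 / 201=54.61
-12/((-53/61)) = 732/53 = 13.81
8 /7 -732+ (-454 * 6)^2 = 51936116 /7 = 7419445.14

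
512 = 512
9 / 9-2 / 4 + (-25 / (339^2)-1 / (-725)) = 83511317 / 166635450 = 0.50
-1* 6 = -6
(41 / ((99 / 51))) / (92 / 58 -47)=-20213 / 43461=-0.47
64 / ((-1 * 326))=-32 / 163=-0.20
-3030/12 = -505/2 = -252.50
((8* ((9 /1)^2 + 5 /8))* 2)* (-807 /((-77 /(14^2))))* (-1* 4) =-118041504 /11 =-10731045.82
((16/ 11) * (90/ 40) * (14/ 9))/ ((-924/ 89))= -178/ 363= -0.49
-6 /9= -2 /3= -0.67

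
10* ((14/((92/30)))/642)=175/2461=0.07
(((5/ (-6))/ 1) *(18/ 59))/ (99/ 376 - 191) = 0.00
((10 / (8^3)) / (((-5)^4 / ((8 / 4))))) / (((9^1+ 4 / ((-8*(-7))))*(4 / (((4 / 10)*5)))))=7 / 2032000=0.00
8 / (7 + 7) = 4 / 7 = 0.57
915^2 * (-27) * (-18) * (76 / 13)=30923742600 / 13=2378749430.77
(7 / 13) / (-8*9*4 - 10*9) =-1 / 702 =-0.00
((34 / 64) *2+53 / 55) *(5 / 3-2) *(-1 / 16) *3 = 1783 / 14080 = 0.13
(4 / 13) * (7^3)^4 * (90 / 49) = 101691089640 / 13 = 7822391510.77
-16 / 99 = -0.16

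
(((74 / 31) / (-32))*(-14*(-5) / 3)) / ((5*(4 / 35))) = -9065 / 2976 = -3.05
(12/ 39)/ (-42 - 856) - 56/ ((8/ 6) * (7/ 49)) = -1716080/ 5837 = -294.00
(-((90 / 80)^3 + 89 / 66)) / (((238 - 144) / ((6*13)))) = -608933 / 264704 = -2.30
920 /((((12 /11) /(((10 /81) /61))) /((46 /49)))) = 1.60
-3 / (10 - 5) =-3 / 5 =-0.60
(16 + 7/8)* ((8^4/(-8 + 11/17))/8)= -1175.04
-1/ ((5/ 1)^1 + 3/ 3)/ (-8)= 1/ 48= 0.02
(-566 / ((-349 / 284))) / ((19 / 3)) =482232 / 6631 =72.72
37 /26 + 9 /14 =188 /91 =2.07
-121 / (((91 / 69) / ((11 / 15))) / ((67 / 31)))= -2051071 / 14105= -145.41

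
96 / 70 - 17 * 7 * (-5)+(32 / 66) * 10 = 601.22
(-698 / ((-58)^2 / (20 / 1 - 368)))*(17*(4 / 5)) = 142392 / 145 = 982.01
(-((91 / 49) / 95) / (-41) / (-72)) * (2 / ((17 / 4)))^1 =-13 / 4171545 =-0.00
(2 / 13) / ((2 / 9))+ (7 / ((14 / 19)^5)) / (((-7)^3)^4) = 9571084036234375 / 13824899116954016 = 0.69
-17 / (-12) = 1.42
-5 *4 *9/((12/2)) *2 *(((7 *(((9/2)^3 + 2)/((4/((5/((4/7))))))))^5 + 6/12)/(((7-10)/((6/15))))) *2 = 94336969328664682.78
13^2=169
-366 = -366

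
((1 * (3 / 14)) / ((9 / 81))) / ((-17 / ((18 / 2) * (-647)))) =157221 / 238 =660.59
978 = 978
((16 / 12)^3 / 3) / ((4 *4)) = 4 / 81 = 0.05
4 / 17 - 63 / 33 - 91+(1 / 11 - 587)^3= -4574458432802 / 22627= -202168136.86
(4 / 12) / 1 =1 / 3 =0.33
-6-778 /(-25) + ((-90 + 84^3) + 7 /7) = 14816003 /25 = 592640.12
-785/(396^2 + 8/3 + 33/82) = -0.01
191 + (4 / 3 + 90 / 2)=712 / 3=237.33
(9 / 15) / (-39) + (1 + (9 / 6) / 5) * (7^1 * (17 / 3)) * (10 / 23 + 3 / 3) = 44235 / 598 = 73.97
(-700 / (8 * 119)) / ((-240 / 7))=35 / 1632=0.02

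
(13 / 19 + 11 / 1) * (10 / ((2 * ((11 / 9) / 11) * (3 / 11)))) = 36630 / 19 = 1927.89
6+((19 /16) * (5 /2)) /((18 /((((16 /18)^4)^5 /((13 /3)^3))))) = 53422493394954545940074 /8903463671182690858599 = 6.00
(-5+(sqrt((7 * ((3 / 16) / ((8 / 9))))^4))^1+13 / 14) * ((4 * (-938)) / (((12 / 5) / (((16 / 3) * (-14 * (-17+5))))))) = 169541155 / 64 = 2649080.55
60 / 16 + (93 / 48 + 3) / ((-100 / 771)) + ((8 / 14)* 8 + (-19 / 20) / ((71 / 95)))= -24665373 / 795200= -31.02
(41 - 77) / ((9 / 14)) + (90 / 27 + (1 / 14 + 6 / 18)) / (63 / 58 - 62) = -4159361 / 74193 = -56.06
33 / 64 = 0.52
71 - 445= -374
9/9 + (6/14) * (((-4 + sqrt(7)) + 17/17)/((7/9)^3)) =-4160/2401 + 2187 * sqrt(7)/2401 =0.68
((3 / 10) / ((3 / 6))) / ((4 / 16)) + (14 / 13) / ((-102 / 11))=7571 / 3315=2.28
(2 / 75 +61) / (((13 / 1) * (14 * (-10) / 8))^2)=18308 / 15526875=0.00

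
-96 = -96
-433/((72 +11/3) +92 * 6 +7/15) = -6495/9422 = -0.69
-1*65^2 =-4225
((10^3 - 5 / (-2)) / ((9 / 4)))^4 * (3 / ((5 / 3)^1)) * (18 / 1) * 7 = 8938208948493.83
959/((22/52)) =24934/11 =2266.73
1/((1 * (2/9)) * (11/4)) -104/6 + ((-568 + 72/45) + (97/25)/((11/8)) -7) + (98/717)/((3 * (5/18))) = -586.11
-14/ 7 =-2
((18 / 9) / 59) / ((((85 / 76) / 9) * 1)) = 1368 / 5015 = 0.27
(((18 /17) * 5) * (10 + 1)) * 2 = 1980 /17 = 116.47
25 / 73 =0.34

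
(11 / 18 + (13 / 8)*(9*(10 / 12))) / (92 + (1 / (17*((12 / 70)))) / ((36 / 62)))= 93993 / 679988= 0.14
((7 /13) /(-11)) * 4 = -0.20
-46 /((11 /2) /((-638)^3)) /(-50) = -1085993392 /25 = -43439735.68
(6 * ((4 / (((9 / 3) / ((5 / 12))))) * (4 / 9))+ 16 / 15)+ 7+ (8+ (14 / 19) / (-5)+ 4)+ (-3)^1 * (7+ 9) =-68227 / 2565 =-26.60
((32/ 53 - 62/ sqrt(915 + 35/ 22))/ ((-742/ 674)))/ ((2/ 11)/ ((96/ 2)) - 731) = 2846976/ 3794624729 - 5516016 * sqrt(443630)/ 1443747314345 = -0.00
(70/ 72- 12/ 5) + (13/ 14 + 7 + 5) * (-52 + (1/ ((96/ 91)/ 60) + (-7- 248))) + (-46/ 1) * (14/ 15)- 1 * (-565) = -2734825/ 1008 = -2713.12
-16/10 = -8/5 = -1.60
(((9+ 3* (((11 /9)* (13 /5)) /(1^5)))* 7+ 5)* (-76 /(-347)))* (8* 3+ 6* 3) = 2150344 /1735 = 1239.39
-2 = -2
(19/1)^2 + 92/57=20669/57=362.61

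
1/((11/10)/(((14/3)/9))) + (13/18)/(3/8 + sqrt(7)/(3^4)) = 41980168/17404497-3744 * sqrt(7)/58601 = 2.24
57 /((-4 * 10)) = -57 /40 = -1.42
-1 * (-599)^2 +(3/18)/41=-88265045/246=-358801.00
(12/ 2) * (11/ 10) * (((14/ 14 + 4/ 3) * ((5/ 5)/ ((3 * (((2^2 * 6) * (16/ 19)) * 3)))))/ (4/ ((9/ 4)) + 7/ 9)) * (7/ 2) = 10241/ 88320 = 0.12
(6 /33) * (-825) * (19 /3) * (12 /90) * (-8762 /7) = 3329560 /21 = 158550.48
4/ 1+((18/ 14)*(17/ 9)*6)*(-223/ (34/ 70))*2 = -13376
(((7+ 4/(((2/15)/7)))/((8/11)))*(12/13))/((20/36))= 64449/130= 495.76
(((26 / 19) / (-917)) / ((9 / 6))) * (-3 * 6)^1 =312 / 17423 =0.02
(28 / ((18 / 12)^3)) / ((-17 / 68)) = -896 / 27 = -33.19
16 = 16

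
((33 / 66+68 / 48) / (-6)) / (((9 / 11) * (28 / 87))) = -7337 / 6048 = -1.21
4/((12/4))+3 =13/3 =4.33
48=48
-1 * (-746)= 746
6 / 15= 2 / 5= 0.40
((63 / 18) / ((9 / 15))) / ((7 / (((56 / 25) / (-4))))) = -7 / 15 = -0.47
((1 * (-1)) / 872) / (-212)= 1 / 184864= 0.00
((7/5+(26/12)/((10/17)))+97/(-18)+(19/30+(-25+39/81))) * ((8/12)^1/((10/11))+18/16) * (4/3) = -2913049/48600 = -59.94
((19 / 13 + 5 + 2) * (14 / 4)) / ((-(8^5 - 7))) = -385 / 425893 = -0.00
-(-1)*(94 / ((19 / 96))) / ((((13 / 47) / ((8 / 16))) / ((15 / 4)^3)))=45275.56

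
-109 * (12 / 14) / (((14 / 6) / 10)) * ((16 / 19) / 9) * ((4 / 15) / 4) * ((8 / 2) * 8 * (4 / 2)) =-446464 / 2793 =-159.85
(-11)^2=121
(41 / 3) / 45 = 41 / 135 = 0.30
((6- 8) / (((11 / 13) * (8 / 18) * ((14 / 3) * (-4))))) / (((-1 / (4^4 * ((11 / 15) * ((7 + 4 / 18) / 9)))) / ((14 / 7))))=-5408 / 63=-85.84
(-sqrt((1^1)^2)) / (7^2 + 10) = -1 / 59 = -0.02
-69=-69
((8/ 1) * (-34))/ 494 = -136/ 247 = -0.55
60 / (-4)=-15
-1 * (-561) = 561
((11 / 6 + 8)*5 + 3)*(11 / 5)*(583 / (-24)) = -2007269 / 720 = -2787.87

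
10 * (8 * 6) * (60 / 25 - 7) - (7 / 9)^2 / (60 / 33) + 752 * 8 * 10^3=9742342501 / 1620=6013791.67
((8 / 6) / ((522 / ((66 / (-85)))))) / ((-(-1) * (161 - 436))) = 4 / 554625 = 0.00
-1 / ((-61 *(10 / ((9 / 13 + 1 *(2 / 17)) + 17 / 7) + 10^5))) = 501 / 3056194367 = 0.00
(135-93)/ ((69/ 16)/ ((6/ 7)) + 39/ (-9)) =4032/ 67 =60.18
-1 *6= -6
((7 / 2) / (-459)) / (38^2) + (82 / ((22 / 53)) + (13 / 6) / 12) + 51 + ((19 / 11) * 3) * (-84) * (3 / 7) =10303255 / 165699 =62.18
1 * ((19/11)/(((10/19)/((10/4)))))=361/44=8.20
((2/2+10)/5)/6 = 11/30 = 0.37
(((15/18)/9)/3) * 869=4345/162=26.82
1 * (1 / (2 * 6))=1 / 12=0.08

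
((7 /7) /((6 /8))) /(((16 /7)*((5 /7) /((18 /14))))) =21 /20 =1.05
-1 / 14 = -0.07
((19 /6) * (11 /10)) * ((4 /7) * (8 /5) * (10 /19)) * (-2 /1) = -352 /105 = -3.35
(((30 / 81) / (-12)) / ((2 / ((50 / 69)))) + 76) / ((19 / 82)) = 34825523 / 106191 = 327.95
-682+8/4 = -680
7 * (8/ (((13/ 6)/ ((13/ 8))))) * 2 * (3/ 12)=21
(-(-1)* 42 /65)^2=1764 /4225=0.42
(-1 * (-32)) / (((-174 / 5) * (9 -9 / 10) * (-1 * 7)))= 800 / 49329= 0.02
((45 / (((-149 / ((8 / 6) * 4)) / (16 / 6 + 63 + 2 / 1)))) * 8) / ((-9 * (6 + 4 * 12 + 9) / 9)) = 18560 / 1341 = 13.84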